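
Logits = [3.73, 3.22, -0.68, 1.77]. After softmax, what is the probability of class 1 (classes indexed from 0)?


Exponentials: e^3.73=41.6791, e^3.22=25.0281, e^-0.68=0.5066, e^1.77=5.8709
Sum = 73.0847
Softmax = [0.5703, 0.3425, 0.0069, 0.0803]
p[1] = 25.0281/73.0847 = 0.3425

0.3425


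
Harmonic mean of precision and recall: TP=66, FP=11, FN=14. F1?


Precision = 66/77 = 0.8571
Recall = 66/80 = 0.825
F1 = 2·P·R/(P+R) = 2·TP/(2·TP+FP+FN) = 132/(132+11+14) = 132/157 = 0.8408

0.8408


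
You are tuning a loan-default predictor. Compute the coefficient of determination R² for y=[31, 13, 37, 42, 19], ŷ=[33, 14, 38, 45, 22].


ȳ = 28.4
SS_res = Σ(y-ŷ)² = 24
SS_tot = Σ(y-ȳ)² = 591.2
R² = 1 - SS_res/SS_tot = 1 - 0.0406 = 0.9594

0.9594


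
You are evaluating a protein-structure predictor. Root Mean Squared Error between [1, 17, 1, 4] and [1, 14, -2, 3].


MSE = 19/4 = 4.75
RMSE = √(19/4) = 2.1794

2.1794


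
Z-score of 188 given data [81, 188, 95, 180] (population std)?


μ = 136, σ = 48.3374
z = (188 - 136)/48.3374 = 1.0758

1.0758


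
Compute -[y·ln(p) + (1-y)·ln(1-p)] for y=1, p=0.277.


BCE = -[y·ln(p) + (1-y)·ln(1-p)]
= -1·ln(0.277) - 0
= -ln(0.277) = 1.2837

1.2837


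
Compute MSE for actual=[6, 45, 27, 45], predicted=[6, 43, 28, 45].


Squared errors: (6-6)²=0, (45-43)²=4, (27-28)²=1, (45-45)²=0
Sum = 5
MSE = 5/4 = 5/4

5/4


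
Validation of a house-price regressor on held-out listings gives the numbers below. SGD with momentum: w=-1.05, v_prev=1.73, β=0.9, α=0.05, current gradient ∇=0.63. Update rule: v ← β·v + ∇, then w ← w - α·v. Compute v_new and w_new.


v_new = 0.9·1.73 + 0.63 = 1.557 + 0.63 = 2.187
w_new = -1.05 - 0.05·2.187 = -1.05 - 0.10935 = -1.15935

v_new=2.187, w_new=-1.15935


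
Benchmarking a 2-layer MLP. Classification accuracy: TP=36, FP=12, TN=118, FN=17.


Accuracy = (TP+TN)/(TP+TN+FP+FN)
= (36+118)/(183)
= 154/183 = 84.15%

84.15%


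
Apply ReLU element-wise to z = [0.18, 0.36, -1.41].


ReLU(0.18) = max(0, 0.18) = 0.18
ReLU(0.36) = max(0, 0.36) = 0.36
ReLU(-1.41) = max(0, -1.41) = 0.0
result = [0.18, 0.36, 0.0]

[0.18, 0.36, 0.0]


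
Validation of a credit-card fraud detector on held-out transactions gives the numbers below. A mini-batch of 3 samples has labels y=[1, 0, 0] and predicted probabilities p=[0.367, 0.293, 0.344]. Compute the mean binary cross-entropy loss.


L[0] = -ln(0.367) = 1.0024
L[1] = -ln(1-0.293) = -ln(0.707) = 0.3467
L[2] = -ln(1-0.344) = -ln(0.656) = 0.4216
mean = (1.0024 + 0.3467 + 0.4216)/3 = 0.5902

0.5902


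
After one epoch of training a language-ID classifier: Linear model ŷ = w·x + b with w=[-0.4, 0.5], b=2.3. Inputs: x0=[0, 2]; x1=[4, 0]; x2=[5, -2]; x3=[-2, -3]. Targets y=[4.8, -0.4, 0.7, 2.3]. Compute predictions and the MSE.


ŷ0 = (-0.4)·(0) + (0.5)·(2) + 2.3 = 3.3
ŷ1 = (-0.4)·(4) + (0.5)·(0) + 2.3 = 0.7
ŷ2 = (-0.4)·(5) + (0.5)·(-2) + 2.3 = -0.7
ŷ3 = (-0.4)·(-2) + (0.5)·(-3) + 2.3 = 1.6
errors² = [2.25, 1.21, 1.96, 0.49]
MSE = 5.9100/4 = 1.4775

1.4775


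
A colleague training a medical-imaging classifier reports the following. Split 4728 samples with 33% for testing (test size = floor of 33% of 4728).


Test = ⌊4728·33/100⌋ = 1560
Train = 4728 - 1560 = 3168

Train: 3168, Test: 1560


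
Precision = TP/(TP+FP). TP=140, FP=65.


Precision = TP/(TP+FP)
= 140/(140+65)
= 140/205 = 68.29%

68.29%


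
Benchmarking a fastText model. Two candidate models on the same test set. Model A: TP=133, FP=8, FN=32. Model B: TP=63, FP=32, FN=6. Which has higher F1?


Model A: P=133/141=0.9433, R=133/165=0.8061, F1=2PR/(P+R)=2TP/(2TP+FP+FN)=266/306=0.8693
Model B: P=63/95=0.6632, R=63/69=0.913, F1=2PR/(P+R)=2TP/(2TP+FP+FN)=126/164=0.7683
0.8693 > 0.7683 → Model A

Model A


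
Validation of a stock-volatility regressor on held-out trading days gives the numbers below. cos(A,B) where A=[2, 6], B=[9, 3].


A·B = 2·9 + 6·3 = 36
‖A‖ = √40 = 6.3246, ‖B‖ = √90 = 9.4868
cos = 36/(√40·√90) = 36/√3600 = 0.6

0.6


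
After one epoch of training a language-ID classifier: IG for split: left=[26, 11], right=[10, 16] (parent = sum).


Parent = [36, 27], H_parent = 0.9852
H_left = 0.878 (n=37), H_right = 0.9612 (n=26)
H_children = (37/63)·0.878 + (26/63)·0.9612 = 0.9123
IG = 0.9852 - 0.9123 = 0.0729

0.0729


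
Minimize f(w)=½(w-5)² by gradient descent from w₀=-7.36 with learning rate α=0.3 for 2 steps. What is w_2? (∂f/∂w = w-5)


step 1: grad = -7.36-5 = -12.36; w = -7.36 - 0.3·(-12.36) = -3.652
step 2: grad = -3.652-5 = -8.652; w = -3.652 - 0.3·(-8.652) = -1.0564

-1.0564


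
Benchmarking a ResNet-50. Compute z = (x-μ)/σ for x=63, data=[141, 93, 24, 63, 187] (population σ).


μ = 101.6, σ = 57.3257
z = (63 - 101.6)/57.3257 = -0.6733

-0.6733


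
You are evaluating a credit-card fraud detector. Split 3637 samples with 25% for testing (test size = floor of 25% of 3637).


Test = ⌊3637·25/100⌋ = 909
Train = 3637 - 909 = 2728

Train: 2728, Test: 909


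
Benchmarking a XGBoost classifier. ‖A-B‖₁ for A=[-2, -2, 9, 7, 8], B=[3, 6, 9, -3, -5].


d = |-2-3| + |-2-6| + |9-9| + |7+ 3| + |8+ 5|
  = 5 + 8 + 0 + 10 + 13
  = 36

36


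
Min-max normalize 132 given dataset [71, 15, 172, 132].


min=15, max=172
(132-15)/(172-15) = 117/157 = 0.7452

0.7452


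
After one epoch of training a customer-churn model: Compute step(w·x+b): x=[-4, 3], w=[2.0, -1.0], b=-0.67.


z = (-4)·(2.0) + (3)·(-1.0) - 0.67
  = -11.67
step(z) = 0 (z<0)

0


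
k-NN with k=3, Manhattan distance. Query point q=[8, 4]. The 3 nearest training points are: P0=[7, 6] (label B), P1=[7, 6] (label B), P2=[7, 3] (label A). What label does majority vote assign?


d(q,P0) = 3  (label B)
d(q,P1) = 3  (label B)
d(q,P2) = 2  (label A)
Votes: A=1, B=2
Majority → B

B


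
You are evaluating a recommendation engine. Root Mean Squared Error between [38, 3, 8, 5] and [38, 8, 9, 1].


MSE = 42/4 = 10.5
RMSE = √(42/4) = 3.2404

3.2404


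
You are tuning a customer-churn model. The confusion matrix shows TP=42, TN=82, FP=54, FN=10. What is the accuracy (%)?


Accuracy = (TP+TN)/(TP+TN+FP+FN)
= (42+82)/(188)
= 124/188 = 65.96%

65.96%


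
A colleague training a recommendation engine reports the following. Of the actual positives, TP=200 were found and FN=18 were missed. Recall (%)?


Recall = TP/(TP+FN)
= 200/(200+18)
= 200/218 = 91.74%

91.74%


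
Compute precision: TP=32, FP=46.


Precision = TP/(TP+FP)
= 32/(32+46)
= 32/78 = 41.03%

41.03%


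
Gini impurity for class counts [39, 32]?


Probabilities: [39/71, 32/71] ≈ [0.5493, 0.4507]
Σpᵢ² = (1521 + 1024)/71² = 2545/5041
Gini = 1 - Σpᵢ² = 1 - 2545/5041 = 0.4951

0.4951


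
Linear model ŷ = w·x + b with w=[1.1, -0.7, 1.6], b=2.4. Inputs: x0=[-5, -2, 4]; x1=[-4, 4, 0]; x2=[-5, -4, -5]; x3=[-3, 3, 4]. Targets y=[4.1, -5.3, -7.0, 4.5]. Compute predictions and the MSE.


ŷ0 = (1.1)·(-5) + (-0.7)·(-2) + (1.6)·(4) + 2.4 = 4.7
ŷ1 = (1.1)·(-4) + (-0.7)·(4) + (1.6)·(0) + 2.4 = -4.8
ŷ2 = (1.1)·(-5) + (-0.7)·(-4) + (1.6)·(-5) + 2.4 = -8.3
ŷ3 = (1.1)·(-3) + (-0.7)·(3) + (1.6)·(4) + 2.4 = 3.4
errors² = [0.36, 0.25, 1.69, 1.21]
MSE = 3.5100/4 = 0.8775

0.8775


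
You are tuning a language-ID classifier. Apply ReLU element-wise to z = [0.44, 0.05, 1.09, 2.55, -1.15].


ReLU(0.44) = max(0, 0.44) = 0.44
ReLU(0.05) = max(0, 0.05) = 0.05
ReLU(1.09) = max(0, 1.09) = 1.09
ReLU(2.55) = max(0, 2.55) = 2.55
ReLU(-1.15) = max(0, -1.15) = 0.0
result = [0.44, 0.05, 1.09, 2.55, 0.0]

[0.44, 0.05, 1.09, 2.55, 0.0]


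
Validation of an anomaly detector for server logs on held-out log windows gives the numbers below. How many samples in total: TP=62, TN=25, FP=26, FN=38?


Total = TP + TN + FP + FN
= 62 + 25 + 26 + 38
= 151
(Predicted positive: 88, predicted negative: 63)

151


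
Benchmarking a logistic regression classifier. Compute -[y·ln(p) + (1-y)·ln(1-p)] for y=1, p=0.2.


BCE = -[y·ln(p) + (1-y)·ln(1-p)]
= -1·ln(0.2) - 0
= -ln(0.2) = 1.6094

1.6094


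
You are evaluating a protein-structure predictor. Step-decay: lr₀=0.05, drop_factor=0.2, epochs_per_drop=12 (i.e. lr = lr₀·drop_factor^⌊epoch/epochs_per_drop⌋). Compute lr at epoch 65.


n_drops = ⌊65/12⌋ = 5
lr = 0.05·0.2^5 = 0.05·0.00032 = 0.000016

0.000016


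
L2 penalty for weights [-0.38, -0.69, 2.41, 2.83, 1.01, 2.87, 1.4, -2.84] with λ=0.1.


‖w‖₂² = (-0.38)² + (-0.69)² + (2.41)² + (2.83)² + (1.01)² + (2.87)² + (1.4)² + (-2.84)²
     = 0.1444 + 0.4761 + 5.8081 + 8.0089 + 1.0201 + 8.2369 + 1.96 + 8.0656
     = 33.7201
λ·‖w‖₂² = 0.1·33.7201 = 3.37201

3.37201


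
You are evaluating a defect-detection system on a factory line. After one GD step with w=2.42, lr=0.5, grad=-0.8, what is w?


w_new = w - α·∇
= 2.42 - 0.5·-0.8
= 2.42 + 0.4
= 2.82

2.82


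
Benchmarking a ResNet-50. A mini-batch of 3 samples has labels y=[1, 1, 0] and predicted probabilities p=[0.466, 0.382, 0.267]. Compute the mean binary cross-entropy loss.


L[0] = -ln(0.466) = 0.7636
L[1] = -ln(0.382) = 0.9623
L[2] = -ln(1-0.267) = -ln(0.733) = 0.3106
mean = (0.7636 + 0.9623 + 0.3106)/3 = 0.6788

0.6788


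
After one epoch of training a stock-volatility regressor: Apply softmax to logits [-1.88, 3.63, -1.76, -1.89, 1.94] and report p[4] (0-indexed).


Exponentials: e^-1.88=0.1526, e^3.63=37.7128, e^-1.76=0.172, e^-1.89=0.1511, e^1.94=6.9588
Sum = 45.1473
Softmax = [0.0034, 0.8353, 0.0038, 0.0033, 0.1541]
p[4] = 6.9588/45.1473 = 0.1541

0.1541


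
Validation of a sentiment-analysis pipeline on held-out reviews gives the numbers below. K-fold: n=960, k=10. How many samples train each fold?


Fold size = 960/10 = 96
Training per fold = 960 - 96 = 864

864


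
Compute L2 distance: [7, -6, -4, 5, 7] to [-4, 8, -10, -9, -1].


d = √((7+ 4)² + (-6-8)² + (-4+ 10)² + (5+ 9)² + (7+ 1)²)
  = √(121 + 196 + 36 + 196 + 64)
  = √613 = 24.7588

24.7588


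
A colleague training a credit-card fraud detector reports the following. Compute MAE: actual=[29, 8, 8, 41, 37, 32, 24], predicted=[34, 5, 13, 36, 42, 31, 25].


Absolute errors: |29-34|=5, |8-5|=3, |8-13|=5, |41-36|=5, |37-42|=5, |32-31|=1, |24-25|=1
Sum = 25
MAE = 25/7 = 25/7

25/7


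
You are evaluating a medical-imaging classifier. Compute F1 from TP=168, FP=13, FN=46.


Precision = 168/181 = 0.9282
Recall = 168/214 = 0.785
F1 = 2·P·R/(P+R) = 2·TP/(2·TP+FP+FN) = 336/(336+13+46) = 336/395 = 0.8506

0.8506


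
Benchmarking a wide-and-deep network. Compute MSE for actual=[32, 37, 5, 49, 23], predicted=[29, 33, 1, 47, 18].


Squared errors: (32-29)²=9, (37-33)²=16, (5-1)²=16, (49-47)²=4, (23-18)²=25
Sum = 70
MSE = 70/5 = 14

14


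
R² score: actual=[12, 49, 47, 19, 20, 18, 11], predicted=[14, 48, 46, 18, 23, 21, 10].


ȳ = 25.1429
SS_res = Σ(y-ŷ)² = 26
SS_tot = Σ(y-ȳ)² = 1534.86
R² = 1 - SS_res/SS_tot = 1 - 0.0169 = 0.9831

0.9831


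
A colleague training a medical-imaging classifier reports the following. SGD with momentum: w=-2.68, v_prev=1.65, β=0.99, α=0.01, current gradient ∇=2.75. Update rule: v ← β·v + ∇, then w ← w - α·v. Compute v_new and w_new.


v_new = 0.99·1.65 + 2.75 = 1.6335 + 2.75 = 4.3835
w_new = -2.68 - 0.01·4.3835 = -2.68 - 0.043835 = -2.723835

v_new=4.3835, w_new=-2.723835


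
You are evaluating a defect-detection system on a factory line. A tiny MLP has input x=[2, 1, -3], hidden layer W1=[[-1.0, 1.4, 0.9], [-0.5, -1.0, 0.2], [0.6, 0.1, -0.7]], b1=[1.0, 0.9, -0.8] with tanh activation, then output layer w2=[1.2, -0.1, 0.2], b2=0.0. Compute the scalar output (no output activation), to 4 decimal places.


z1[0] = (-1.0)·(2) + (1.4)·(1) + (0.9)·(-3) + 1.0 = -2.3
z1[1] = (-0.5)·(2) + (-1.0)·(1) + (0.2)·(-3) + 0.9 = -1.7
z1[2] = (0.6)·(2) + (0.1)·(1) + (-0.7)·(-3) - 0.8 = 2.6
h = tanh(z1) = [-0.9801, -0.9354, 0.989]
output = (1.2)·(-0.9801) + (-0.1)·(-0.9354) + (0.2)·(0.989) + 0.0 = -0.8848

-0.8848


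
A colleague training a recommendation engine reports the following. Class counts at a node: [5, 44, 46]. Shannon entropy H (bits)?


Probabilities: [5/95, 44/95, 46/95] ≈ [0.0526, 0.4632, 0.4842]
H = -((5/95)·log₂(5/95) + (44/95)·log₂(44/95) + (46/95)·log₂(46/95))
  = 1.2445 bits

1.2445 bits


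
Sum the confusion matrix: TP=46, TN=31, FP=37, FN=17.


Total = TP + TN + FP + FN
= 46 + 31 + 37 + 17
= 131
(Predicted positive: 83, predicted negative: 48)

131


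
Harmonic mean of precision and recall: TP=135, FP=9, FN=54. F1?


Precision = 135/144 = 0.9375
Recall = 135/189 = 0.7143
F1 = 2·P·R/(P+R) = 2·TP/(2·TP+FP+FN) = 270/(270+9+54) = 270/333 = 0.8108

0.8108


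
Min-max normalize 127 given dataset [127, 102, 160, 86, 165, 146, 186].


min=86, max=186
(127-86)/(186-86) = 41/100 = 0.41

0.41


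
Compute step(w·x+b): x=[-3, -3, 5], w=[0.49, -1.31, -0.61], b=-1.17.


z = (-3)·(0.49) + (-3)·(-1.31) + (5)·(-0.61) - 1.17
  = -1.76
step(z) = 0 (z<0)

0


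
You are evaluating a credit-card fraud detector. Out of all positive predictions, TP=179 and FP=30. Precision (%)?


Precision = TP/(TP+FP)
= 179/(179+30)
= 179/209 = 85.65%

85.65%


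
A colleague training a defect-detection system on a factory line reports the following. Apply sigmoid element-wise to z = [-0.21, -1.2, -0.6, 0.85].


σ(-0.21) = 1/(1+e^0.21) = 0.4477
σ(-1.2) = 1/(1+e^1.2) = 0.2315
σ(-0.6) = 1/(1+e^0.6) = 0.3543
σ(0.85) = 1/(1+e^-0.85) = 0.7006
result = [0.4477, 0.2315, 0.3543, 0.7006]

[0.4477, 0.2315, 0.3543, 0.7006]


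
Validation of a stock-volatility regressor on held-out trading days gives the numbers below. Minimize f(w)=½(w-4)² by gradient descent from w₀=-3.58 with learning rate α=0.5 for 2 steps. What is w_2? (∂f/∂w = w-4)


step 1: grad = -3.58-4 = -7.58; w = -3.58 - 0.5·(-7.58) = 0.21
step 2: grad = 0.21-4 = -3.79; w = 0.21 - 0.5·(-3.79) = 2.105

2.105


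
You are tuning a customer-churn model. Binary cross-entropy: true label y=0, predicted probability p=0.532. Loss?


BCE = -[y·ln(p) + (1-y)·ln(1-p)]
= -0 - 1·ln(1-0.532)
= -ln(0.468) = 0.7593

0.7593


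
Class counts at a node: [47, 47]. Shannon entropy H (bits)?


Probabilities: [47/94, 47/94] ≈ [0.5, 0.5]
H = -((47/94)·log₂(47/94) + (47/94)·log₂(47/94))
  = 1.0 bits

1.0 bits


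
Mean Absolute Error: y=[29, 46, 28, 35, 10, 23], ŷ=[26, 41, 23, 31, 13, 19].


Absolute errors: |29-26|=3, |46-41|=5, |28-23|=5, |35-31|=4, |10-13|=3, |23-19|=4
Sum = 24
MAE = 24/6 = 4

4


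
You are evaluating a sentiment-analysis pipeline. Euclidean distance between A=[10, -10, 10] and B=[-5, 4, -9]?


d = √((10+ 5)² + (-10-4)² + (10+ 9)²)
  = √(225 + 196 + 361)
  = √782 = 27.9643

27.9643


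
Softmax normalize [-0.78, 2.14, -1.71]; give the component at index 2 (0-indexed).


Exponentials: e^-0.78=0.4584, e^2.14=8.4994, e^-1.71=0.1809
Sum = 9.1387
Softmax = [0.0502, 0.93, 0.0198]
p[2] = 0.1809/9.1387 = 0.0198

0.0198


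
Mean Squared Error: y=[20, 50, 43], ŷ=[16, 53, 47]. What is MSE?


Squared errors: (20-16)²=16, (50-53)²=9, (43-47)²=16
Sum = 41
MSE = 41/3 = 41/3

41/3


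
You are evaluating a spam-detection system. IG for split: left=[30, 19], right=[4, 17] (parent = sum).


Parent = [34, 36], H_parent = 0.9994
H_left = 0.9633 (n=49), H_right = 0.7025 (n=21)
H_children = (49/70)·0.9633 + (21/70)·0.7025 = 0.8851
IG = 0.9994 - 0.8851 = 0.1143

0.1143


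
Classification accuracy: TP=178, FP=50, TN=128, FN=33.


Accuracy = (TP+TN)/(TP+TN+FP+FN)
= (178+128)/(389)
= 306/389 = 78.66%

78.66%


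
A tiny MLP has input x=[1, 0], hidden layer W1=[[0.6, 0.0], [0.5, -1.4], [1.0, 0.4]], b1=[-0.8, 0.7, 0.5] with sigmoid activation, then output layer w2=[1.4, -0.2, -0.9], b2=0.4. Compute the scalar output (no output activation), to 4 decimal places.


z1[0] = (0.6)·(1) + (0.0)·(0) - 0.8 = -0.2
z1[1] = (0.5)·(1) + (-1.4)·(0) + 0.7 = 1.2
z1[2] = (1.0)·(1) + (0.4)·(0) + 0.5 = 1.5
h = sigmoid(z1) = [0.4502, 0.7685, 0.8176]
output = (1.4)·(0.4502) + (-0.2)·(0.7685) + (-0.9)·(0.8176) + 0.4 = 0.1407

0.1407


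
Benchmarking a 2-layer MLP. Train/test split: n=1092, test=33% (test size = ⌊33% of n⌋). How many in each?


Test = ⌊1092·33/100⌋ = 360
Train = 1092 - 360 = 732

Train: 732, Test: 360


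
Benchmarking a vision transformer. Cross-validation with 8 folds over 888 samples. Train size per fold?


Fold size = 888/8 = 111
Training per fold = 888 - 111 = 777

777


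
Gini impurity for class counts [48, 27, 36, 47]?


Probabilities: [48/158, 27/158, 36/158, 47/158] ≈ [0.3038, 0.1709, 0.2278, 0.2975]
Σpᵢ² = (2304 + 729 + 1296 + 2209)/158² = 6538/24964
Gini = 1 - Σpᵢ² = 1 - 6538/24964 = 0.7381

0.7381


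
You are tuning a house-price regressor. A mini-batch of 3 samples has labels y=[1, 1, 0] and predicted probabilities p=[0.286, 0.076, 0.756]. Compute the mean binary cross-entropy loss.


L[0] = -ln(0.286) = 1.2518
L[1] = -ln(0.076) = 2.577
L[2] = -ln(1-0.756) = -ln(0.244) = 1.4106
mean = (1.2518 + 2.577 + 1.4106)/3 = 1.7465

1.7465


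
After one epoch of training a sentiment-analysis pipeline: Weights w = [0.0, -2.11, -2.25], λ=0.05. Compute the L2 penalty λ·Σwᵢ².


‖w‖₂² = (0.0)² + (-2.11)² + (-2.25)²
     = 0 + 4.4521 + 5.0625
     = 9.5146
λ·‖w‖₂² = 0.05·9.5146 = 0.47573

0.47573


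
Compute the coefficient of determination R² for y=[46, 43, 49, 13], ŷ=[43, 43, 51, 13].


ȳ = 37.75
SS_res = Σ(y-ŷ)² = 13
SS_tot = Σ(y-ȳ)² = 834.75
R² = 1 - SS_res/SS_tot = 1 - 0.0156 = 0.9844

0.9844


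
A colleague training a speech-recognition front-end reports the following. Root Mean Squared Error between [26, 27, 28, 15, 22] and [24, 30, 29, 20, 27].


MSE = 64/5 = 12.8
RMSE = √(64/5) = 3.5777

3.5777


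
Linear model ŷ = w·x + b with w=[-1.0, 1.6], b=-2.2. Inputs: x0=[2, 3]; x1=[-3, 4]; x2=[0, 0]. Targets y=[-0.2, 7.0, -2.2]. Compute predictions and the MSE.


ŷ0 = (-1.0)·(2) + (1.6)·(3) - 2.2 = 0.6
ŷ1 = (-1.0)·(-3) + (1.6)·(4) - 2.2 = 7.2
ŷ2 = (-1.0)·(0) + (1.6)·(0) - 2.2 = -2.2
errors² = [0.64, 0.04, 0.0]
MSE = 0.6800/3 = 0.2267

0.2267


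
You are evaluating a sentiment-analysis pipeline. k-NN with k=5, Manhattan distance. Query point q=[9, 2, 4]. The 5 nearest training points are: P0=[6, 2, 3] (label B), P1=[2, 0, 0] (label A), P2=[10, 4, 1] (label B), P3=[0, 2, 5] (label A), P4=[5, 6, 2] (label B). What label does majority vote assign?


d(q,P0) = 4  (label B)
d(q,P1) = 13  (label A)
d(q,P2) = 6  (label B)
d(q,P3) = 10  (label A)
d(q,P4) = 10  (label B)
Votes: A=2, B=3
Majority → B

B


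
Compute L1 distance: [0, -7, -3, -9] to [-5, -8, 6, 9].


d = |0+ 5| + |-7+ 8| + |-3-6| + |-9-9|
  = 5 + 1 + 9 + 18
  = 33

33


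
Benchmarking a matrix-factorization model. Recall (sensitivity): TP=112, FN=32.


Recall = TP/(TP+FN)
= 112/(112+32)
= 112/144 = 77.78%

77.78%


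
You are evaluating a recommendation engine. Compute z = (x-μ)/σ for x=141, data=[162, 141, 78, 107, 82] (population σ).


μ = 114, σ = 32.8694
z = (141 - 114)/32.8694 = 0.8214

0.8214


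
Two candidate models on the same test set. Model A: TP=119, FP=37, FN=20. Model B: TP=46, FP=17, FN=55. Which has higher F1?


Model A: P=119/156=0.7628, R=119/139=0.8561, F1=2PR/(P+R)=2TP/(2TP+FP+FN)=238/295=0.8068
Model B: P=46/63=0.7302, R=46/101=0.4554, F1=2PR/(P+R)=2TP/(2TP+FP+FN)=92/164=0.561
0.8068 > 0.561 → Model A

Model A


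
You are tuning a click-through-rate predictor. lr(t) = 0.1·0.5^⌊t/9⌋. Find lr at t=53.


n_drops = ⌊53/9⌋ = 5
lr = 0.1·0.5^5 = 0.1·0.03125 = 0.003125

0.003125


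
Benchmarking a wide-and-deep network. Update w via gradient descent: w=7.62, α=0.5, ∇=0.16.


w_new = w - α·∇
= 7.62 - 0.5·0.16
= 7.62 - 0.08
= 7.54

7.54


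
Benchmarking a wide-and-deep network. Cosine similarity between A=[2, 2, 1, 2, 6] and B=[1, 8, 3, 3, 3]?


A·B = 2·1 + 2·8 + 1·3 + 2·3 + 6·3 = 45
‖A‖ = √49 = 7, ‖B‖ = √92 = 9.5917
cos = 45/(√49·√92) = 45/√4508 = 0.6702

0.6702


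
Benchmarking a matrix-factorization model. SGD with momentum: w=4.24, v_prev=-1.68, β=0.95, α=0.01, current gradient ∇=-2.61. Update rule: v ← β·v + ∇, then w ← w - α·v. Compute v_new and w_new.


v_new = 0.95·-1.68 - 2.61 = -1.596 - 2.61 = -4.206
w_new = 4.24 - 0.01·-4.206 = 4.24 + 0.04206 = 4.28206

v_new=-4.206, w_new=4.28206


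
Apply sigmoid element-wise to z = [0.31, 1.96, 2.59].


σ(0.31) = 1/(1+e^-0.31) = 0.5769
σ(1.96) = 1/(1+e^-1.96) = 0.8765
σ(2.59) = 1/(1+e^-2.59) = 0.9302
result = [0.5769, 0.8765, 0.9302]

[0.5769, 0.8765, 0.9302]


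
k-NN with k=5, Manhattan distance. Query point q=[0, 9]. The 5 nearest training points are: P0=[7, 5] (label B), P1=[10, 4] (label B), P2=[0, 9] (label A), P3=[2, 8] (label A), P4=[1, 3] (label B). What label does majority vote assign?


d(q,P0) = 11  (label B)
d(q,P1) = 15  (label B)
d(q,P2) = 0  (label A)
d(q,P3) = 3  (label A)
d(q,P4) = 7  (label B)
Votes: A=2, B=3
Majority → B

B


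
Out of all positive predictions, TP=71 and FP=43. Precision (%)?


Precision = TP/(TP+FP)
= 71/(71+43)
= 71/114 = 62.28%

62.28%


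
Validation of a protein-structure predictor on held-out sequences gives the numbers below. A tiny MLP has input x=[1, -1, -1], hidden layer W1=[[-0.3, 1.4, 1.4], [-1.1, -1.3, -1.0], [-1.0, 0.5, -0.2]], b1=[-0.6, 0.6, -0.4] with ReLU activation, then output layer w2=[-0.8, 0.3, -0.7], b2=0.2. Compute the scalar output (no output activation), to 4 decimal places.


z1[0] = (-0.3)·(1) + (1.4)·(-1) + (1.4)·(-1) - 0.6 = -3.7
z1[1] = (-1.1)·(1) + (-1.3)·(-1) + (-1.0)·(-1) + 0.6 = 1.8
z1[2] = (-1.0)·(1) + (0.5)·(-1) + (-0.2)·(-1) - 0.4 = -1.7
h = ReLU(z1) = [0.0, 1.8, 0.0]
output = (-0.8)·(0.0) + (0.3)·(1.8) + (-0.7)·(0.0) + 0.2 = 0.74

0.74


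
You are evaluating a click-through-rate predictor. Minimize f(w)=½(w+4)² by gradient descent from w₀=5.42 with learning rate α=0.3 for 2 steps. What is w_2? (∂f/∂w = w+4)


step 1: grad = 5.42+4 = 9.42; w = 5.42 - 0.3·(9.42) = 2.594
step 2: grad = 2.594+4 = 6.594; w = 2.594 - 0.3·(6.594) = 0.6158

0.6158


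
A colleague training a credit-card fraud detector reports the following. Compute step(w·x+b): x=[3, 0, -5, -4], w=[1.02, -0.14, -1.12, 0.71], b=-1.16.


z = (3)·(1.02) + (0)·(-0.14) + (-5)·(-1.12) + (-4)·(0.71) - 1.16
  = 4.66
step(z) = 1 (z≥0)

1


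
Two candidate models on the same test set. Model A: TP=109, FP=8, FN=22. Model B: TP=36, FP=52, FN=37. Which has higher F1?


Model A: P=109/117=0.9316, R=109/131=0.8321, F1=2PR/(P+R)=2TP/(2TP+FP+FN)=218/248=0.879
Model B: P=36/88=0.4091, R=36/73=0.4932, F1=2PR/(P+R)=2TP/(2TP+FP+FN)=72/161=0.4472
0.879 > 0.4472 → Model A

Model A


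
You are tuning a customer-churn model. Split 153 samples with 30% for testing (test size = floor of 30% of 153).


Test = ⌊153·30/100⌋ = 45
Train = 153 - 45 = 108

Train: 108, Test: 45


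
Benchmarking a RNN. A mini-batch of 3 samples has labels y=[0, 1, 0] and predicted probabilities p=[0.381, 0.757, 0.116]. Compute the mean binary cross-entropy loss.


L[0] = -ln(1-0.381) = -ln(0.619) = 0.4797
L[1] = -ln(0.757) = 0.2784
L[2] = -ln(1-0.116) = -ln(0.884) = 0.1233
mean = (0.4797 + 0.2784 + 0.1233)/3 = 0.2938

0.2938


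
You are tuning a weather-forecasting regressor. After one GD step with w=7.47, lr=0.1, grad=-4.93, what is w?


w_new = w - α·∇
= 7.47 - 0.1·-4.93
= 7.47 + 0.493
= 7.963

7.963


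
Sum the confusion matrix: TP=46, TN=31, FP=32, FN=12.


Total = TP + TN + FP + FN
= 46 + 31 + 32 + 12
= 121
(Predicted positive: 78, predicted negative: 43)

121


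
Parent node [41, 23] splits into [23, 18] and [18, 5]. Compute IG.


Parent = [41, 23], H_parent = 0.9422
H_left = 0.9892 (n=41), H_right = 0.7554 (n=23)
H_children = (41/64)·0.9892 + (23/64)·0.7554 = 0.9052
IG = 0.9422 - 0.9052 = 0.037

0.037


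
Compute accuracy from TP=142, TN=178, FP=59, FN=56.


Accuracy = (TP+TN)/(TP+TN+FP+FN)
= (142+178)/(435)
= 320/435 = 73.56%

73.56%


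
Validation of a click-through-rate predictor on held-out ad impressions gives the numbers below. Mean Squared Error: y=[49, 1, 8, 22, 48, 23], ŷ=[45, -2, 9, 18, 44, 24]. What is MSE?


Squared errors: (49-45)²=16, (1+ 2)²=9, (8-9)²=1, (22-18)²=16, (48-44)²=16, (23-24)²=1
Sum = 59
MSE = 59/6 = 59/6

59/6


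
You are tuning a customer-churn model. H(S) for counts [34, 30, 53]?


Probabilities: [34/117, 30/117, 53/117] ≈ [0.2906, 0.2564, 0.453]
H = -((34/117)·log₂(34/117) + (30/117)·log₂(30/117) + (53/117)·log₂(53/117))
  = 1.5391 bits

1.5391 bits


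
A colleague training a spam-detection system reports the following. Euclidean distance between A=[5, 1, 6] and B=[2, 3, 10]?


d = √((5-2)² + (1-3)² + (6-10)²)
  = √(9 + 4 + 16)
  = √29 = 5.3852

5.3852


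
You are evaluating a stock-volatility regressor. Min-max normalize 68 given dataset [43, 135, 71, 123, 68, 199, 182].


min=43, max=199
(68-43)/(199-43) = 25/156 = 0.1603

0.1603


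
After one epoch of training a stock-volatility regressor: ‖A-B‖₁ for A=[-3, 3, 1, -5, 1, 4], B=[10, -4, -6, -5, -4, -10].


d = |-3-10| + |3+ 4| + |1+ 6| + |-5+ 5| + |1+ 4| + |4+ 10|
  = 13 + 7 + 7 + 0 + 5 + 14
  = 46

46


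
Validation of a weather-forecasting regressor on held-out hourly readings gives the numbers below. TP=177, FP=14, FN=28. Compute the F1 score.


Precision = 177/191 = 0.9267
Recall = 177/205 = 0.8634
F1 = 2·P·R/(P+R) = 2·TP/(2·TP+FP+FN) = 354/(354+14+28) = 354/396 = 0.8939

0.8939


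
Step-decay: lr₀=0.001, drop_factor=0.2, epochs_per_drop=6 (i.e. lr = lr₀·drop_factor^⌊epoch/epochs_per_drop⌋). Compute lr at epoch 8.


n_drops = ⌊8/6⌋ = 1
lr = 0.001·0.2^1 = 0.001·0.2 = 0.0002

0.0002


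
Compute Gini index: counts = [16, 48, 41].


Probabilities: [16/105, 48/105, 41/105] ≈ [0.1524, 0.4571, 0.3905]
Σpᵢ² = (256 + 2304 + 1681)/105² = 4241/11025
Gini = 1 - Σpᵢ² = 1 - 4241/11025 = 0.6153

0.6153


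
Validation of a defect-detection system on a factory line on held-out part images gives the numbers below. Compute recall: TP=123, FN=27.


Recall = TP/(TP+FN)
= 123/(123+27)
= 123/150 = 82.0%

82.0%


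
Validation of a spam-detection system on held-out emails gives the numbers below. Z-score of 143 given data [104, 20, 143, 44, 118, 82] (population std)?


μ = 85.1667, σ = 42.2864
z = (143 - 85.1667)/42.2864 = 1.3677

1.3677


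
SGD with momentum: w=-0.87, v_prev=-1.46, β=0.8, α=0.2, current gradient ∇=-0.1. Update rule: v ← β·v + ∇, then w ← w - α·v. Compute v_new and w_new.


v_new = 0.8·-1.46 - 0.1 = -1.168 - 0.1 = -1.268
w_new = -0.87 - 0.2·-1.268 = -0.87 + 0.2536 = -0.6164

v_new=-1.268, w_new=-0.6164


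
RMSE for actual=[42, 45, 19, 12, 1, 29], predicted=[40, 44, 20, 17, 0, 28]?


MSE = 33/6 = 5.5
RMSE = √(33/6) = 2.3452

2.3452


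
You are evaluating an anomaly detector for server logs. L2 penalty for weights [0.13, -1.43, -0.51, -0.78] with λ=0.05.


‖w‖₂² = (0.13)² + (-1.43)² + (-0.51)² + (-0.78)²
     = 0.0169 + 2.0449 + 0.2601 + 0.6084
     = 2.9303
λ·‖w‖₂² = 0.05·2.9303 = 0.146515

0.146515


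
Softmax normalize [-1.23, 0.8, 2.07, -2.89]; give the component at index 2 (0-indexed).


Exponentials: e^-1.23=0.2923, e^0.8=2.2255, e^2.07=7.9248, e^-2.89=0.0556
Sum = 10.4982
Softmax = [0.0278, 0.212, 0.7549, 0.0053]
p[2] = 7.9248/10.4982 = 0.7549

0.7549


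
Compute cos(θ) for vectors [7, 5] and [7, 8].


A·B = 7·7 + 5·8 = 89
‖A‖ = √74 = 8.6023, ‖B‖ = √113 = 10.6301
cos = 89/(√74·√113) = 89/√8362 = 0.9733

0.9733


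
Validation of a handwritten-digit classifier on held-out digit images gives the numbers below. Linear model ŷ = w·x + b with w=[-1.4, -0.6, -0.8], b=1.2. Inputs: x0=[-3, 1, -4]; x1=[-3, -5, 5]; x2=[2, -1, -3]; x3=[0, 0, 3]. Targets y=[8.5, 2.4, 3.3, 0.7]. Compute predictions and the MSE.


ŷ0 = (-1.4)·(-3) + (-0.6)·(1) + (-0.8)·(-4) + 1.2 = 8.0
ŷ1 = (-1.4)·(-3) + (-0.6)·(-5) + (-0.8)·(5) + 1.2 = 4.4
ŷ2 = (-1.4)·(2) + (-0.6)·(-1) + (-0.8)·(-3) + 1.2 = 1.4
ŷ3 = (-1.4)·(0) + (-0.6)·(0) + (-0.8)·(3) + 1.2 = -1.2
errors² = [0.25, 4.0, 3.61, 3.61]
MSE = 11.4700/4 = 2.8675

2.8675


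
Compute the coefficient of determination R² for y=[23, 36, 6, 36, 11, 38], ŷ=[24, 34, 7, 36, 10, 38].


ȳ = 25
SS_res = Σ(y-ŷ)² = 7
SS_tot = Σ(y-ȳ)² = 972
R² = 1 - SS_res/SS_tot = 1 - 0.0072 = 0.9928

0.9928


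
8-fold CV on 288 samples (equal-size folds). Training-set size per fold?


Fold size = 288/8 = 36
Training per fold = 288 - 36 = 252

252


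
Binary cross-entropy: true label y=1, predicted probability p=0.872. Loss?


BCE = -[y·ln(p) + (1-y)·ln(1-p)]
= -1·ln(0.872) - 0
= -ln(0.872) = 0.137

0.137


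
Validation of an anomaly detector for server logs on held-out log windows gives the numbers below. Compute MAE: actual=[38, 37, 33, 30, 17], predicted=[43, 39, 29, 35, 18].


Absolute errors: |38-43|=5, |37-39|=2, |33-29|=4, |30-35|=5, |17-18|=1
Sum = 17
MAE = 17/5 = 17/5

17/5


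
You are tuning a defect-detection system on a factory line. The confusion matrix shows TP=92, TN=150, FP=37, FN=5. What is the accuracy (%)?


Accuracy = (TP+TN)/(TP+TN+FP+FN)
= (92+150)/(284)
= 242/284 = 85.21%

85.21%


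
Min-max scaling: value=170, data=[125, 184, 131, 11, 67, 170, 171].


min=11, max=184
(170-11)/(184-11) = 159/173 = 0.9191

0.9191


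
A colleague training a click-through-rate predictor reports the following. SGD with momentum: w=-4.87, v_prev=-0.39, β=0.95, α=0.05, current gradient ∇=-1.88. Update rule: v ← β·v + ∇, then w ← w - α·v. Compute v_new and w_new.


v_new = 0.95·-0.39 - 1.88 = -0.3705 - 1.88 = -2.2505
w_new = -4.87 - 0.05·-2.2505 = -4.87 + 0.112525 = -4.757475

v_new=-2.2505, w_new=-4.757475


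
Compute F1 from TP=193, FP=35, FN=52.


Precision = 193/228 = 0.8465
Recall = 193/245 = 0.7878
F1 = 2·P·R/(P+R) = 2·TP/(2·TP+FP+FN) = 386/(386+35+52) = 386/473 = 0.8161

0.8161


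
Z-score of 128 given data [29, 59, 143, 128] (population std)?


μ = 89.75, σ = 47.2619
z = (128 - 89.75)/47.2619 = 0.8093

0.8093


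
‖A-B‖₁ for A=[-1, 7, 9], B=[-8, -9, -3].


d = |-1+ 8| + |7+ 9| + |9+ 3|
  = 7 + 16 + 12
  = 35

35


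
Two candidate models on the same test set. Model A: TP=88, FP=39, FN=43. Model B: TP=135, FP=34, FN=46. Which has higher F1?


Model A: P=88/127=0.6929, R=88/131=0.6718, F1=2PR/(P+R)=2TP/(2TP+FP+FN)=176/258=0.6822
Model B: P=135/169=0.7988, R=135/181=0.7459, F1=2PR/(P+R)=2TP/(2TP+FP+FN)=270/350=0.7714
0.6822 < 0.7714 → Model B

Model B


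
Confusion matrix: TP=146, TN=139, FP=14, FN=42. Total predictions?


Total = TP + TN + FP + FN
= 146 + 139 + 14 + 42
= 341
(Predicted positive: 160, predicted negative: 181)

341


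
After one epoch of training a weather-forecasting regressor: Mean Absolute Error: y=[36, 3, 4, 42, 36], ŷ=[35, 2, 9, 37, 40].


Absolute errors: |36-35|=1, |3-2|=1, |4-9|=5, |42-37|=5, |36-40|=4
Sum = 16
MAE = 16/5 = 16/5

16/5


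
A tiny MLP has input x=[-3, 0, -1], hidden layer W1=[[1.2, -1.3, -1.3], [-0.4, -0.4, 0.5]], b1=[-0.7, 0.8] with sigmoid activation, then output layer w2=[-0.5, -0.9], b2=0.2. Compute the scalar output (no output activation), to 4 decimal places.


z1[0] = (1.2)·(-3) + (-1.3)·(0) + (-1.3)·(-1) - 0.7 = -3.0
z1[1] = (-0.4)·(-3) + (-0.4)·(0) + (0.5)·(-1) + 0.8 = 1.5
h = sigmoid(z1) = [0.0474, 0.8176]
output = (-0.5)·(0.0474) + (-0.9)·(0.8176) + 0.2 = -0.5595

-0.5595


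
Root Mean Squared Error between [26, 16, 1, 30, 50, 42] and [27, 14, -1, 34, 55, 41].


MSE = 51/6 = 8.5
RMSE = √(51/6) = 2.9155

2.9155


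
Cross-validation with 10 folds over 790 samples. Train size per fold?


Fold size = 790/10 = 79
Training per fold = 790 - 79 = 711

711


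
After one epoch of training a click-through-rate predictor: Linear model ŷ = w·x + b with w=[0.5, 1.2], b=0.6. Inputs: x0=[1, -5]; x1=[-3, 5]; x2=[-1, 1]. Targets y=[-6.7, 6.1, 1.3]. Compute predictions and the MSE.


ŷ0 = (0.5)·(1) + (1.2)·(-5) + 0.6 = -4.9
ŷ1 = (0.5)·(-3) + (1.2)·(5) + 0.6 = 5.1
ŷ2 = (0.5)·(-1) + (1.2)·(1) + 0.6 = 1.3
errors² = [3.24, 1.0, 0.0]
MSE = 4.2400/3 = 1.4133

1.4133


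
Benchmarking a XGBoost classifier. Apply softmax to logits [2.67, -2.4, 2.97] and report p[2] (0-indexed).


Exponentials: e^2.67=14.44, e^-2.4=0.0907, e^2.97=19.4919
Sum = 34.0226
Softmax = [0.4244, 0.0027, 0.5729]
p[2] = 19.4919/34.0226 = 0.5729

0.5729


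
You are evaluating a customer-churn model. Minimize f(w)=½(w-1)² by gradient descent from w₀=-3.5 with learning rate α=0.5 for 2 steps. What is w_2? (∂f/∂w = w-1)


step 1: grad = -3.5-1 = -4.5; w = -3.5 - 0.5·(-4.5) = -1.25
step 2: grad = -1.25-1 = -2.25; w = -1.25 - 0.5·(-2.25) = -0.125

-0.125


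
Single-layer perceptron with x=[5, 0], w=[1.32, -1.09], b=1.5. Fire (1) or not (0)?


z = (5)·(1.32) + (0)·(-1.09) + 1.5
  = 8.1
step(z) = 1 (z≥0)

1


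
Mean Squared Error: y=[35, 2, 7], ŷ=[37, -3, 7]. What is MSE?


Squared errors: (35-37)²=4, (2+ 3)²=25, (7-7)²=0
Sum = 29
MSE = 29/3 = 29/3

29/3


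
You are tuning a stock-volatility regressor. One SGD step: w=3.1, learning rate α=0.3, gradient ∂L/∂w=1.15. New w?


w_new = w - α·∇
= 3.1 - 0.3·1.15
= 3.1 - 0.345
= 2.755

2.755


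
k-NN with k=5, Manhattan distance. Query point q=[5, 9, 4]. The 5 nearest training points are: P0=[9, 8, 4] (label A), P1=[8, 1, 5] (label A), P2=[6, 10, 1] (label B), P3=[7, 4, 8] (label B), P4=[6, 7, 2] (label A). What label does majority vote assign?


d(q,P0) = 5  (label A)
d(q,P1) = 12  (label A)
d(q,P2) = 5  (label B)
d(q,P3) = 11  (label B)
d(q,P4) = 5  (label A)
Votes: A=3, B=2
Majority → A

A


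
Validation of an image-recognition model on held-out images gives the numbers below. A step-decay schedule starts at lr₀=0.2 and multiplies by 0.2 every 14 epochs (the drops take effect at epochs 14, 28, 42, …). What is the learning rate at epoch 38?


n_drops = ⌊38/14⌋ = 2
lr = 0.2·0.2^2 = 0.2·0.04 = 0.008

0.008


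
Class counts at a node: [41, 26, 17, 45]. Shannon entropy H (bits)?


Probabilities: [41/129, 26/129, 17/129, 45/129] ≈ [0.3178, 0.2016, 0.1318, 0.3488]
H = -((41/129)·log₂(41/129) + (26/129)·log₂(26/129) + (17/129)·log₂(17/129) + (45/129)·log₂(45/129))
  = 1.9066 bits

1.9066 bits


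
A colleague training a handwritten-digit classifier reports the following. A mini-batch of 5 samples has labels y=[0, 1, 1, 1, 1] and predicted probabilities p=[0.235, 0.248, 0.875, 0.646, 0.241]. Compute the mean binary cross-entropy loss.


L[0] = -ln(1-0.235) = -ln(0.765) = 0.2679
L[1] = -ln(0.248) = 1.3943
L[2] = -ln(0.875) = 0.1335
L[3] = -ln(0.646) = 0.437
L[4] = -ln(0.241) = 1.423
mean = (0.2679 + 1.3943 + 0.1335 + 0.437 + 1.423)/5 = 0.7311

0.7311


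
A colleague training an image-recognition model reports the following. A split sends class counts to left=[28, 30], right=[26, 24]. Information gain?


Parent = [54, 54], H_parent = 1
H_left = 0.9991 (n=58), H_right = 0.9988 (n=50)
H_children = (58/108)·0.9991 + (50/108)·0.9988 = 0.999
IG = 1 - 0.999 = 0.001

0.001


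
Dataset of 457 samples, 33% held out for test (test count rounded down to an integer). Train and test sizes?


Test = ⌊457·33/100⌋ = 150
Train = 457 - 150 = 307

Train: 307, Test: 150


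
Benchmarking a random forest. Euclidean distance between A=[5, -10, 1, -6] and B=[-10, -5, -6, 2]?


d = √((5+ 10)² + (-10+ 5)² + (1+ 6)² + (-6-2)²)
  = √(225 + 25 + 49 + 64)
  = √363 = 19.0526

19.0526


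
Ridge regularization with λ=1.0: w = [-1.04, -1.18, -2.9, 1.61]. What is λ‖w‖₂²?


‖w‖₂² = (-1.04)² + (-1.18)² + (-2.9)² + (1.61)²
     = 1.0816 + 1.3924 + 8.41 + 2.5921
     = 13.4761
λ·‖w‖₂² = 1.0·13.4761 = 13.4761

13.4761


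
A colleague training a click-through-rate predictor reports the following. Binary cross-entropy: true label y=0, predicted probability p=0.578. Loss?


BCE = -[y·ln(p) + (1-y)·ln(1-p)]
= -0 - 1·ln(1-0.578)
= -ln(0.422) = 0.8627

0.8627


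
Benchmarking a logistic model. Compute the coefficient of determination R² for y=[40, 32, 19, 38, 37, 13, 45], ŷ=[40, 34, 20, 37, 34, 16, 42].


ȳ = 32
SS_res = Σ(y-ŷ)² = 33
SS_tot = Σ(y-ȳ)² = 824
R² = 1 - SS_res/SS_tot = 1 - 0.04 = 0.96

0.96


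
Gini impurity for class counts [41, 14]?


Probabilities: [41/55, 14/55] ≈ [0.7455, 0.2545]
Σpᵢ² = (1681 + 196)/55² = 1877/3025
Gini = 1 - Σpᵢ² = 1 - 1877/3025 = 0.3795

0.3795


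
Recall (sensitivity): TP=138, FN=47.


Recall = TP/(TP+FN)
= 138/(138+47)
= 138/185 = 74.59%

74.59%


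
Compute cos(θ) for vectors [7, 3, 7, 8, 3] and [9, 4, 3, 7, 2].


A·B = 7·9 + 3·4 + 7·3 + 8·7 + 3·2 = 158
‖A‖ = √180 = 13.4164, ‖B‖ = √159 = 12.6095
cos = 158/(√180·√159) = 158/√28620 = 0.9339

0.9339


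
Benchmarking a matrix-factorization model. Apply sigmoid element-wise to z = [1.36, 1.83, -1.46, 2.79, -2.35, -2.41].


σ(1.36) = 1/(1+e^-1.36) = 0.7958
σ(1.83) = 1/(1+e^-1.83) = 0.8618
σ(-1.46) = 1/(1+e^1.46) = 0.1885
σ(2.79) = 1/(1+e^-2.79) = 0.9421
σ(-2.35) = 1/(1+e^2.35) = 0.0871
σ(-2.41) = 1/(1+e^2.41) = 0.0824
result = [0.7958, 0.8618, 0.1885, 0.9421, 0.0871, 0.0824]

[0.7958, 0.8618, 0.1885, 0.9421, 0.0871, 0.0824]


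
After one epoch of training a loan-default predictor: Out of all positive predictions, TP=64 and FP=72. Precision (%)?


Precision = TP/(TP+FP)
= 64/(64+72)
= 64/136 = 47.06%

47.06%


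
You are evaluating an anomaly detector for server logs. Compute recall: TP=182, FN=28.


Recall = TP/(TP+FN)
= 182/(182+28)
= 182/210 = 86.67%

86.67%


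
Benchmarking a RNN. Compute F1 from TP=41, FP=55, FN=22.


Precision = 41/96 = 0.4271
Recall = 41/63 = 0.6508
F1 = 2·P·R/(P+R) = 2·TP/(2·TP+FP+FN) = 82/(82+55+22) = 82/159 = 0.5157

0.5157


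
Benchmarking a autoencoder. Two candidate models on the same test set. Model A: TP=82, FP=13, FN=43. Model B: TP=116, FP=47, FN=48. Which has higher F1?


Model A: P=82/95=0.8632, R=82/125=0.656, F1=2PR/(P+R)=2TP/(2TP+FP+FN)=164/220=0.7455
Model B: P=116/163=0.7117, R=116/164=0.7073, F1=2PR/(P+R)=2TP/(2TP+FP+FN)=232/327=0.7095
0.7455 > 0.7095 → Model A

Model A


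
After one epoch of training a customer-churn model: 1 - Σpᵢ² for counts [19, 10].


Probabilities: [19/29, 10/29] ≈ [0.6552, 0.3448]
Σpᵢ² = (361 + 100)/29² = 461/841
Gini = 1 - Σpᵢ² = 1 - 461/841 = 0.4518

0.4518


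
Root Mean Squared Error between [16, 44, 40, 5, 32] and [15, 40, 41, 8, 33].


MSE = 28/5 = 5.6
RMSE = √(28/5) = 2.3664

2.3664


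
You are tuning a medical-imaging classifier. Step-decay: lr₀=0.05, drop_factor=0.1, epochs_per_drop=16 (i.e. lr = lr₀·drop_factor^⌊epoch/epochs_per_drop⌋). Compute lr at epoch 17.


n_drops = ⌊17/16⌋ = 1
lr = 0.05·0.1^1 = 0.05·0.1 = 0.005

0.005


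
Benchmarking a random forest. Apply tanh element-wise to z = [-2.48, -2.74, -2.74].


tanh(-2.48) = -0.9861
tanh(-2.74) = -0.9917
tanh(-2.74) = -0.9917
result = [-0.9861, -0.9917, -0.9917]

[-0.9861, -0.9917, -0.9917]


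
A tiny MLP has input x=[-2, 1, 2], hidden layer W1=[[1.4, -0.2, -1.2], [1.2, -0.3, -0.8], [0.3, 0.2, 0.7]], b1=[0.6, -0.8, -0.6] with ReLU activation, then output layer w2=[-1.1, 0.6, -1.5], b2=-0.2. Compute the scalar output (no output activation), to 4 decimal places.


z1[0] = (1.4)·(-2) + (-0.2)·(1) + (-1.2)·(2) + 0.6 = -4.8
z1[1] = (1.2)·(-2) + (-0.3)·(1) + (-0.8)·(2) - 0.8 = -5.1
z1[2] = (0.3)·(-2) + (0.2)·(1) + (0.7)·(2) - 0.6 = 0.4
h = ReLU(z1) = [0.0, 0.0, 0.4]
output = (-1.1)·(0.0) + (0.6)·(0.0) + (-1.5)·(0.4) - 0.2 = -0.8

-0.8
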